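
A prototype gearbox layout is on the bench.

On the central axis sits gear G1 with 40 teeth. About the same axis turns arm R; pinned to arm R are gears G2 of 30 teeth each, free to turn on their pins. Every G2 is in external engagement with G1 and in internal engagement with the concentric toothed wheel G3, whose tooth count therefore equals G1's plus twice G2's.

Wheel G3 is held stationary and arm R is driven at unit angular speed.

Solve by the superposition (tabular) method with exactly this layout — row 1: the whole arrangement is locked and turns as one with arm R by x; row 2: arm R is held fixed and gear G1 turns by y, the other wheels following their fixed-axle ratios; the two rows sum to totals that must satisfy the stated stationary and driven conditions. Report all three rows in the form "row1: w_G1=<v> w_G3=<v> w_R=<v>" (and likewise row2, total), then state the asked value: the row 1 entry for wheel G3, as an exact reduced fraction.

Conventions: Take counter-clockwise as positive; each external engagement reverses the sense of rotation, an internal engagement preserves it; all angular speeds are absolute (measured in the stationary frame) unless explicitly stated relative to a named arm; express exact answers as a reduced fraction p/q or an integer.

row1: w_G1=1 w_G3=1 w_R=1
row2: w_G1=5/2 w_G3=-1 w_R=0
total: w_G1=7/2 w_G3=0 w_R=1
asked value: 1

planetary set (40T centre, 30T on arm, 100T internal) — Willis relation
superposition row 1 [locked train]: every member turns x
row 2: sun turns y, ring = −(40/100)·y, arm 0
boundary: total ω_ring = x − (40/100)·y = 0 and total ω_arm = x = 1  ⇒  y = 5/2, x = 1
row 2 ring = −(40/100)·5/2 = -1
totals (row 1 + row 2): sun 1 + 5/2 = 7/2, ring 1 + (-1) = 0, arm 1 + 0 = 1
asked cell (row1, ring) = 1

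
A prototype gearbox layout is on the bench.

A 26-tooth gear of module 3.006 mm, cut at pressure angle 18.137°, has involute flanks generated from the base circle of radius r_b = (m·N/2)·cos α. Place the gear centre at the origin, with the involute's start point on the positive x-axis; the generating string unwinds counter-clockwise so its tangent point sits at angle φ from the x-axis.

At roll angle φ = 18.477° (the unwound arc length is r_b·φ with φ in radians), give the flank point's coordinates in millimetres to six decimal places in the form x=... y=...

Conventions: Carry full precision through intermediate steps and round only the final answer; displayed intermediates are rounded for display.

single-mesh involute tooth geometry (26T wheel at module 3.006)
pitch radius r_p = m·N/2 = 3.006·26/2 = 39.078000
base radius r_b = r_p·cos α = 39.078000·cos 18.137° = 37.136406
roll angle φ = 18.477° = 0.32248449 rad
x = r_b·(cos φ + φ·sin φ) = 39.017514
y = r_b·(sin φ − φ·cos φ) = 0.410849

x=39.017514 y=0.410849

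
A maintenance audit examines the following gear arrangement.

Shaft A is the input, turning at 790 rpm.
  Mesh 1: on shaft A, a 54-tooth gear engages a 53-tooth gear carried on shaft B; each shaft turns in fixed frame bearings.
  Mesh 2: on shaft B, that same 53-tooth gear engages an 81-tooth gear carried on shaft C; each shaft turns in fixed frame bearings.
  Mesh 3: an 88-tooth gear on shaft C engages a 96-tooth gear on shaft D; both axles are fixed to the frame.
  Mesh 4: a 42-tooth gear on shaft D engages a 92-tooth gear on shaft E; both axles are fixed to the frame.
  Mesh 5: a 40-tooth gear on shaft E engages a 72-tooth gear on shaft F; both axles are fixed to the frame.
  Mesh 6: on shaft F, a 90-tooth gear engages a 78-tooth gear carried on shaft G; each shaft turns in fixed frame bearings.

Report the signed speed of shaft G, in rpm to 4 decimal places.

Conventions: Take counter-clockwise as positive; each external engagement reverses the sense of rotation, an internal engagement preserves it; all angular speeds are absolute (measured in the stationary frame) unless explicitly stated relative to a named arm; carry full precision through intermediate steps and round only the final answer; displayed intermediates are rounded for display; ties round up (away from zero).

+141.2811 rpm

class = fixed-axis compound train [6 meshes; 6 ratios multiply, 6 sense flips]
mesh 1 [54T→53T]: ω = 790.0000×54/53 = 804.9057 rpm, sense flips to −
mesh 2 [53T→81T]: ω = 804.9057×53/81 = 526.6667 rpm, sense flips to +
mesh 3 [88T→96T]: ω = 526.6667×88/96 = 482.7778 rpm, sense flips to −
mesh 4 [42T→92T]: ω = 482.7778×42/92 = 220.3986 rpm, sense flips to +
mesh 5 [40T→72T]: ω = 220.3986×40/72 = 122.4436 rpm, sense flips to −
mesh 6 [90T→78T]: ω = 122.4436×90/78 = 141.2811 rpm, sense flips to +
signed output speed = +141.2811 rpm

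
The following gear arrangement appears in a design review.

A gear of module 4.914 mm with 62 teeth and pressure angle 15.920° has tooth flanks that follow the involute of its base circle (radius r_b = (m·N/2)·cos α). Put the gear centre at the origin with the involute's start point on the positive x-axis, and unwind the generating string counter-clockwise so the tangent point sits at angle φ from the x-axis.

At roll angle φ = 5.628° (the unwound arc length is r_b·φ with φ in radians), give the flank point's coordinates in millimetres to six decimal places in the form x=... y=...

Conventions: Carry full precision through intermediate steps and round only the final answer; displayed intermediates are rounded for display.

single-mesh involute tooth geometry (62T wheel at module 4.914)
pitch radius r_p = m·N/2 = 4.914·62/2 = 152.334000
base radius r_b = r_p·cos α = 152.334000·cos 15.920° = 146.491324
roll angle φ = 5.628° = 0.09822713 rad
x = r_b·(cos φ + φ·sin φ) = 147.196336
y = r_b·(sin φ − φ·cos φ) = 0.046234

x=147.196336 y=0.046234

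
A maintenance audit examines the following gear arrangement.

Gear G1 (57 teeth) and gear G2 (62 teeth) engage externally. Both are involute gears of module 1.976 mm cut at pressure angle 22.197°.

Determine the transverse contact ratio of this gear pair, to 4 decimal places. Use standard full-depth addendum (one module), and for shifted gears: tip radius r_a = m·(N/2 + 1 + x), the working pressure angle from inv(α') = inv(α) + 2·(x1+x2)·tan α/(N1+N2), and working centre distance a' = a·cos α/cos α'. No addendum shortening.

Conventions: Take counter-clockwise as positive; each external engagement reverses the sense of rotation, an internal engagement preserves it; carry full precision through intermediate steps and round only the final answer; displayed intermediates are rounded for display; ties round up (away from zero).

1.6699

class = single-mesh tooth geometry [involute pair 57T × 62T, m = 1.976]
base radii: r_b1 = 52.142442, r_b2 = 56.716340
tip radii: r_a1 = 58.292000, r_a2 = 63.232000
no profile shift: α' = α, a' = a
action lengths: √(r_a1²−r_b1²) = 26.059989, √(r_a2²−r_b2²) = 27.956083
base pitch p_b = π·m·cos α = 5.747730
CR = (26.059989 + 27.956083 − 117.572000·sin 22.19700°)/5.747730 = 1.669924
contact ratio ≈ 1.6699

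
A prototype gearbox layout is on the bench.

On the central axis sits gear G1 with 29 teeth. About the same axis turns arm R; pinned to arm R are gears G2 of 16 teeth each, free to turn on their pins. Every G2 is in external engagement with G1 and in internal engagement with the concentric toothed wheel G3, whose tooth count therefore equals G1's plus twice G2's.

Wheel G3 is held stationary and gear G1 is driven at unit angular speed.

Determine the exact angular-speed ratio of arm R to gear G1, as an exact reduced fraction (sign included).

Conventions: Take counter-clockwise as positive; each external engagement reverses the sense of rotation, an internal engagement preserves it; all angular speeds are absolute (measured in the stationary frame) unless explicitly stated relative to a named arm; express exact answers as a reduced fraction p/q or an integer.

29/90

class = planetary set [G3 = 29+2·16 = 61; Willis about the carrier]
ring teeth: 29 + 2·16 = 61
29(ω_sun−ω_arm) = −61(ω_ring−ω_arm),  ω_ring = 0, ω_sun = 1
29(1−ω_arm) = −61(0−ω_arm)  ⇒  90·ω_arm = 29  ⇒  ω_arm = 29/90
ω_out/ω_in = 29/90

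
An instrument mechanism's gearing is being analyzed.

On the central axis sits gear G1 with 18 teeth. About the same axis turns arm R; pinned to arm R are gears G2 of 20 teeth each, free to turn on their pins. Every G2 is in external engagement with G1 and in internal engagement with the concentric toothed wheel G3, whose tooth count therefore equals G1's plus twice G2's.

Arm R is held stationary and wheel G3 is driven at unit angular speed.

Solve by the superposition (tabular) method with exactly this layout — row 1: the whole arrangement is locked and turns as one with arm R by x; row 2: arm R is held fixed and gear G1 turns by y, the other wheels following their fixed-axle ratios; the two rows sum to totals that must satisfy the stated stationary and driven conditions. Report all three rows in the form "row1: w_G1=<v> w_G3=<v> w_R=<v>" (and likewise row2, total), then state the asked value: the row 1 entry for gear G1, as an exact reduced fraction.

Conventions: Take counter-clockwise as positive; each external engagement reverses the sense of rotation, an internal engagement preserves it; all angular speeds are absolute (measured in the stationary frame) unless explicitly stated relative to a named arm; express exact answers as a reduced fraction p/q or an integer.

topology: planetary set — G1 18T / G2 20T / G3 58T, arm = carrier (Willis)
row 1 — lock + rotate with arm: ω_sun = ω_ring = ω_arm = x
row 2 (arm held, sun turns y): ω_ring = −(18/58)·y, ω_arm = 0
boundary: total ω_arm = x = 0 and total ω_ring = x − (18/58)·y = 1  ⇒  y = -29/9, x = 0
row 2 ring = −(18/58)·(-29/9) = 1
totals (row 1 + row 2): sun 0 + (-29/9) = -29/9, ring 0 + 1 = 1, arm 0 + 0 = 0
asked cell (row1, sun) = 0

row1: w_G1=0 w_G3=0 w_R=0
row2: w_G1=-29/9 w_G3=1 w_R=0
total: w_G1=-29/9 w_G3=1 w_R=0
asked value: 0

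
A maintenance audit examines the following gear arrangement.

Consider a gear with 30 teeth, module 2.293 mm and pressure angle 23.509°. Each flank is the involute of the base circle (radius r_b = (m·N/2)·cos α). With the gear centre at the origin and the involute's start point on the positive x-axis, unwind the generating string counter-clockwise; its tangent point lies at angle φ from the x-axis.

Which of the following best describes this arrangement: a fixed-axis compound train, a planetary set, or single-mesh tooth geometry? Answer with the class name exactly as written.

single-mesh tooth geometry

recognized (one wheel, involute flank): single-mesh tooth geometry, m = 2.293, N = 30
classification: single-mesh tooth geometry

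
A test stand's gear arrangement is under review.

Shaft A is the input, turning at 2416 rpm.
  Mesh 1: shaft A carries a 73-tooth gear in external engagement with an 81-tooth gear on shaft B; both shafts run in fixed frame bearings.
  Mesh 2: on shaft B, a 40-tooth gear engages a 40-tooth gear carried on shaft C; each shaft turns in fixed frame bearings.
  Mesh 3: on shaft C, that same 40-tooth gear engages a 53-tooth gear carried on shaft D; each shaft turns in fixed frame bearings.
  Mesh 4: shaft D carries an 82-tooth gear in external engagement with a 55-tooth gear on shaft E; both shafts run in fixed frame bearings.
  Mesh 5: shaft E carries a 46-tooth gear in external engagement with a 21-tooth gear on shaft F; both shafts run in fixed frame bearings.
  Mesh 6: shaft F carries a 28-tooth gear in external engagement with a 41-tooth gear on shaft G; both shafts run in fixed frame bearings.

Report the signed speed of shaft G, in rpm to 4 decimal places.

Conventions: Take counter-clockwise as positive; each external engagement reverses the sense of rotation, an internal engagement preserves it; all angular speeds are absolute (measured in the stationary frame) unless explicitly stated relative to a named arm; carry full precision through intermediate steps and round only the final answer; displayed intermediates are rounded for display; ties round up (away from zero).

+3665.0742 rpm

topology: fixed-axis compound train — 6 meshes, A→G
mesh 1 [73T→81T]: ω = 2416.0000×73/81 = 2177.3827 rpm, sense flips to −
mesh 2 [40T→40T]: ω = 2177.3827×40/40 = 2177.3827 rpm, sense flips to +
mesh 3 [40T→53T]: ω = 2177.3827×40/53 = 1643.3077 rpm, sense flips to −
mesh 4 [82T→55T]: ω = 1643.3077×82/55 = 2450.0224 rpm, sense flips to +
mesh 5 [46T→21T]: ω = 2450.0224×46/21 = 5366.7157 rpm, sense flips to −
mesh 6 [28T→41T]: ω = 5366.7157×28/41 = 3665.0742 rpm, sense flips to +
signed output speed = +3665.0742 rpm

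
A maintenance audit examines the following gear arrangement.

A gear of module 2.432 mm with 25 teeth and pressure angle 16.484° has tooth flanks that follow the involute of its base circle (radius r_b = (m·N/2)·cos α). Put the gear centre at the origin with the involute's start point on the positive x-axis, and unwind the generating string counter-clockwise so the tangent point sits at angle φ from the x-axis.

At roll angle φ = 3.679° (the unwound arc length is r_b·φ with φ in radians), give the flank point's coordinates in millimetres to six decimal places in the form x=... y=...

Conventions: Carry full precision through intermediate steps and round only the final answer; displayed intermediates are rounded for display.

single-mesh involute tooth geometry (25T wheel at module 2.432)
pitch radius r_p = m·N/2 = 2.432·25/2 = 30.400000
base radius r_b = r_p·cos α = 30.400000·cos 16.484° = 29.150530
roll angle φ = 3.679° = 0.06421066 rad
x = r_b·(cos φ + φ·sin φ) = 29.210562
y = r_b·(sin φ − φ·cos φ) = 0.002571

x=29.210562 y=0.002571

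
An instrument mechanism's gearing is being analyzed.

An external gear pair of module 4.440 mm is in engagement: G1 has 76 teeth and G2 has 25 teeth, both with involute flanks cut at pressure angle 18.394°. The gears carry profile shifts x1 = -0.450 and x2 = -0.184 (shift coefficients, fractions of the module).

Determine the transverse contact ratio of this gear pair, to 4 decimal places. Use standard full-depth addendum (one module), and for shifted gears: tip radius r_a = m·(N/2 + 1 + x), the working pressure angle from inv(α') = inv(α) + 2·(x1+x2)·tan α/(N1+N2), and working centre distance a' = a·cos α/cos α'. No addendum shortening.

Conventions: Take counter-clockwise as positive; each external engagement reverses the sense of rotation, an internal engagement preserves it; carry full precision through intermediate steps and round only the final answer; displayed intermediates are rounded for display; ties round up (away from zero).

single-mesh involute tooth geometry (76T engaging 25T at module 4.440)
base radii: r_b1 = 160.099937, r_b2 = 52.664453
tip radii: r_a1 = 171.162000, r_a2 = 59.123040
inv(α') = inv(18.394°) + 2·(-0.450-0.184)·tan α/(76+25) = 0.00732871  ⇒  α' = 15.88485°
a' = a·cos α / cos α' = 224.2200·cos 18.394°/cos 15.88485° = 221.211639
action lengths: √(r_a1²−r_b1²) = 60.534622, √(r_a2²−r_b2²) = 26.869858
base pitch p_b = π·m·cos α = 13.236021
CR = (60.534622 + 26.869858 − 221.211639·sin 15.88485°)/13.236021 = 2.029143
contact ratio ≈ 2.0291

2.0291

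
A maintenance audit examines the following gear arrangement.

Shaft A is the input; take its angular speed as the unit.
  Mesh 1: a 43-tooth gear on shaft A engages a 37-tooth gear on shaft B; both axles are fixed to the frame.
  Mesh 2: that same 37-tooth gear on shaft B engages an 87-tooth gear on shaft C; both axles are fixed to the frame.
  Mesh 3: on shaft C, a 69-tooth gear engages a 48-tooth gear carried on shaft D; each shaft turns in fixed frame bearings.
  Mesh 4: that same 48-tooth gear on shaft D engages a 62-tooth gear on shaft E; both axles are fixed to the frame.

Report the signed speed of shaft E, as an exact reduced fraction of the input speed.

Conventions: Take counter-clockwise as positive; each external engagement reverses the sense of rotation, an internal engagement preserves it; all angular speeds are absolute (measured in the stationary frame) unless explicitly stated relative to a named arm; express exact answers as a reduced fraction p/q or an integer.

989/1798

4-mesh fixed-axis compound train (all bearings frame-fixed)
mesh 1 [43T→37T]: |ω|/ω_in = 1×43/37 = 43/37, sense flips to −
mesh 2 [37T→87T]: |ω|/ω_in = (43/37)×37/87 = 43/87, sense flips to +
mesh 3 [69T→48T]: |ω|/ω_in = (43/87)×69/48 = 989/1392, sense flips to −
mesh 4 [48T→62T]: |ω|/ω_in = (989/1392)×48/62 = 989/1798, sense flips to +
signed output speed (× input speed) = 989/1798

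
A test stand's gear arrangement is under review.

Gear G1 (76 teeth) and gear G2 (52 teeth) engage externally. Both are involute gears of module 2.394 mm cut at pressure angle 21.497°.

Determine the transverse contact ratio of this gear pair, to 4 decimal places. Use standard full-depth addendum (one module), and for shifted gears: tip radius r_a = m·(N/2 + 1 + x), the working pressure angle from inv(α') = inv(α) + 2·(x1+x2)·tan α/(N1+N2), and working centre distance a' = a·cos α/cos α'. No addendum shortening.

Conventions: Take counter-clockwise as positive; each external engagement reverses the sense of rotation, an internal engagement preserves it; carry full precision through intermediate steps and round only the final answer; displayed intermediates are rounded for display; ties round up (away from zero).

1.7096

topology: single-mesh involute geometry — m = 2.394, 76T/52T pair
base radii: r_b1 = 84.643693, r_b2 = 57.914105
tip radii: r_a1 = 93.366000, r_a2 = 64.638000
no profile shift: α' = α, a' = a
action lengths: √(r_a1²−r_b1²) = 39.403747, √(r_a2²−r_b2²) = 28.705878
base pitch p_b = π·m·cos α = 6.997790
CR = (39.403747 + 28.705878 − 153.216000·sin 21.49700°)/6.997790 = 1.709574
contact ratio ≈ 1.7096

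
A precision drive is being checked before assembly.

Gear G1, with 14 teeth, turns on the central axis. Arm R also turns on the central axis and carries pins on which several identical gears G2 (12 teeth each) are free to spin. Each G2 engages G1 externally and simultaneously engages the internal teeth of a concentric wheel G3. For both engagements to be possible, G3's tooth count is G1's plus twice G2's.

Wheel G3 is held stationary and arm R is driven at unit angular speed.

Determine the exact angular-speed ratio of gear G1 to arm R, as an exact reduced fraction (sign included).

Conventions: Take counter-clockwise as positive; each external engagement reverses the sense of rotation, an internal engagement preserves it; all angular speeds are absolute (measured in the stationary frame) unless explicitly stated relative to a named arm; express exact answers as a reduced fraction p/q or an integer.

26/7

topology: planetary set — G1 14T / G2 12T / G3 38T, arm = carrier (Willis)
ring teeth: 14 + 2·12 = 38
14(ω_sun−ω_arm) = −38(ω_ring−ω_arm),  ω_ring = 0, ω_arm = 1
ω_sun = 1 − (38/14)(0−1) = 26/7
ω_out/ω_in = 26/7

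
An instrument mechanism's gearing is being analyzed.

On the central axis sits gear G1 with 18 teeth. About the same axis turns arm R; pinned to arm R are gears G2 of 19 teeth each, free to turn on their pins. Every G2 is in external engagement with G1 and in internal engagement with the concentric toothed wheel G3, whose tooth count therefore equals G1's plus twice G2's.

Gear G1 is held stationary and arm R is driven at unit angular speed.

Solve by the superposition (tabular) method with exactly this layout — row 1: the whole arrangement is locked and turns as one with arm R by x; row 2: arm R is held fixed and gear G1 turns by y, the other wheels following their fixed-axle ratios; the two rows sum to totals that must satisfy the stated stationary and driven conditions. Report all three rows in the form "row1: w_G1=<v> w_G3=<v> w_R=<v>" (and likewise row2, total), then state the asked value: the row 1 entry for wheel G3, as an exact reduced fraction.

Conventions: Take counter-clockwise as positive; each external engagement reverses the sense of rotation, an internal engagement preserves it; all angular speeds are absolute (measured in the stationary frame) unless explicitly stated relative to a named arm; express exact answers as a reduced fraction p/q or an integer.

recognized (axles ride arm R): planetary set, 18/19/56 teeth
row 1 (train locked, turned with arm): all members turn x
row 2 (arm held, sun turns y): ω_ring = −(18/56)·y, ω_arm = 0
boundary: total ω_sun = x + y = 0 and total ω_arm = x = 1  ⇒  y = -1, x = 1
row 2 ring = −(18/56)·(-1) = 9/28
totals (row 1 + row 2): sun 1 + (-1) = 0, ring 1 + 9/28 = 37/28, arm 1 + 0 = 1
asked cell (row1, ring) = 1

row1: w_G1=1 w_G3=1 w_R=1
row2: w_G1=-1 w_G3=9/28 w_R=0
total: w_G1=0 w_G3=37/28 w_R=1
asked value: 1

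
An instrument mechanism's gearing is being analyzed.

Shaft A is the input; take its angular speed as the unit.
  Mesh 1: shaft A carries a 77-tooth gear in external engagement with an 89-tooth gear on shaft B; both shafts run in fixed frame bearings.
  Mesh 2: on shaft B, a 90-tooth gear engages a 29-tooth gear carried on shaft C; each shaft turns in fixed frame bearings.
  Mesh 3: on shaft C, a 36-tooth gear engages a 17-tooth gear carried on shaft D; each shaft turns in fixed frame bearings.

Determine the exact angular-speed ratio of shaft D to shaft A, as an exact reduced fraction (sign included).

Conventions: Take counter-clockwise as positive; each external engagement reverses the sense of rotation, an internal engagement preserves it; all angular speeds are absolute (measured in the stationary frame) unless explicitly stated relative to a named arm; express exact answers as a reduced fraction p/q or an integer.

-249480/43877

class = fixed-axis compound train [3 meshes; 3 ratios multiply, 3 sense flips]
mesh 1 [77T→89T]: running ratio 77/89, sense −
mesh 2 [90T→29T]: running ratio 6930/2581, sense +
mesh 3 [36T→17T]: running ratio 249480/43877, sense −
ω_out/ω_in = -249480/43877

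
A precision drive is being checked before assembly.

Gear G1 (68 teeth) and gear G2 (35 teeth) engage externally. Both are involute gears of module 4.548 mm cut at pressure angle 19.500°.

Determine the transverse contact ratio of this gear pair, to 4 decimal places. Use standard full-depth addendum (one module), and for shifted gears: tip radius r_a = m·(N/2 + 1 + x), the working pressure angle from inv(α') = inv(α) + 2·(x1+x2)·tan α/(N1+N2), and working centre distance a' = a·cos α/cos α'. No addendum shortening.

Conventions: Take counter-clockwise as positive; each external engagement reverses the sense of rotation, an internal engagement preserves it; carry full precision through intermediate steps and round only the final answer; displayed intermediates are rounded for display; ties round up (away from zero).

1.7720

class = single-mesh tooth geometry [involute pair 68T × 35T, m = 4.548]
base radii: r_b1 = 145.762539, r_b2 = 75.024836
tip radii: r_a1 = 159.180000, r_a2 = 84.138000
no profile shift: α' = α, a' = a
action lengths: √(r_a1²−r_b1²) = 63.965261, √(r_a2²−r_b2²) = 38.085128
base pitch p_b = π·m·cos α = 13.468427
CR = (63.965261 + 38.085128 − 234.222000·sin 19.50000°)/13.468427 = 1.771957
contact ratio ≈ 1.7720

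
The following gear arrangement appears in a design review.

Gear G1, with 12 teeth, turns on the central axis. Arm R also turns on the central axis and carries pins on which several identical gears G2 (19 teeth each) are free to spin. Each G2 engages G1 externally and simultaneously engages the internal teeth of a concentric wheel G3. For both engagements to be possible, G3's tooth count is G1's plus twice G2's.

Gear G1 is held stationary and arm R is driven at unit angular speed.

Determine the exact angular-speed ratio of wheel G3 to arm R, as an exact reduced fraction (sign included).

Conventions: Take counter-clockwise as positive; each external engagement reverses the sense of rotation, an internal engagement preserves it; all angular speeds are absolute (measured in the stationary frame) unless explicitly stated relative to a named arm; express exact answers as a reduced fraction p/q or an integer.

planetary set (12T centre, 19T on arm, 50T internal) — Willis relation
ring teeth: 12 + 2·19 = 50
12(ω_sun−ω_arm) = −50(ω_ring−ω_arm),  ω_sun = 0, ω_arm = 1
ω_ring = 1 − (12/50)(0−1) = 31/25
ω_out/ω_in = 31/25

31/25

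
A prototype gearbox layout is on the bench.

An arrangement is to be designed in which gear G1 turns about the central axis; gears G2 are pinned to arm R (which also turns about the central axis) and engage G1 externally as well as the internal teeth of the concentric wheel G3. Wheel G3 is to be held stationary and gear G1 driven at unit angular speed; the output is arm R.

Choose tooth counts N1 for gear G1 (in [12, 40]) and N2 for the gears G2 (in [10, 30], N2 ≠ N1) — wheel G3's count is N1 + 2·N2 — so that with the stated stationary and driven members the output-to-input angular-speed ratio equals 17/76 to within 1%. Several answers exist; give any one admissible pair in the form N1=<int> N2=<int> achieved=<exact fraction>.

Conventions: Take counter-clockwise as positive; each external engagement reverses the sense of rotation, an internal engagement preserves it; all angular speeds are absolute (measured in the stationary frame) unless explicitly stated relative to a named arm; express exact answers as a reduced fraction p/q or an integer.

N1=17 N2=21 achieved=17/76

design class (target 17/76): planetary set
Willis with ω_ring = 0: ω_arm/ω_sun = N1/(N1+N3); set equal to 17/76  ⇒  N3/N1 = 1/(17/76) − 1 = 59/17
N3 = N1 + 2·N2  ⇒  N2/N1 = (N3/N1 − 1)/2 = (59/17 − 1)/2 = 21/17
smallest multiple with N1 ≥ 12 and N2 ≥ 10: k = 1  ⇒  N1 = 1·17 = 17, N2 = 1·21 = 21 (N1 ≤ 40, N2 ≤ 30, N2 ≠ N1 ✓), N3 = 17 + 2·21 = 59
check: N1/(N1+N3) with N1 = 17, N3 = 59 gives 17/76; |achieved − target| = 0 ≤ 17/7600 ✓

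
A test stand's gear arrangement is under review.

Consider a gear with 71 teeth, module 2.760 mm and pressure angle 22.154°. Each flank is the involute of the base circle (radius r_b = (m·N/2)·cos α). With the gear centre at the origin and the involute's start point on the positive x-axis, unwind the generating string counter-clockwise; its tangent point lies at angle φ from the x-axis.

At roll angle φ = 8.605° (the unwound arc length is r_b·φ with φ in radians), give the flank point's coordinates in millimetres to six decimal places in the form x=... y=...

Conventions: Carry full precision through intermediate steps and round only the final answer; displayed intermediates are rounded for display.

x=91.764155 y=0.102238

recognized (one wheel, involute flank): single-mesh tooth geometry, m = 2.760, N = 71
pitch radius r_p = m·N/2 = 2.760·71/2 = 97.980000
base radius r_b = r_p·cos α = 97.980000·cos 22.154° = 90.746493
roll angle φ = 8.605° = 0.15018558 rad
x = r_b·(cos φ + φ·sin φ) = 91.764155
y = r_b·(sin φ − φ·cos φ) = 0.102238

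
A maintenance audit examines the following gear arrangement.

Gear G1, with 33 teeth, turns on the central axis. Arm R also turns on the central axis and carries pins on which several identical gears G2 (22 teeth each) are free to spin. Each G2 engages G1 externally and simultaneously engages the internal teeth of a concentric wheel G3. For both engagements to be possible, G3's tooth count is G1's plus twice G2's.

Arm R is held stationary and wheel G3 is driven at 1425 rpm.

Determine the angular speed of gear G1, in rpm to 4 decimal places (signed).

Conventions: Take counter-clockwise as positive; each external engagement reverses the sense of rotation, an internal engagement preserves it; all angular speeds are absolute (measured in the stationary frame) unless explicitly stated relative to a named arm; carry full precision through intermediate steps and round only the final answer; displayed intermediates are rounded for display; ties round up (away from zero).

-3325.0000 rpm

class = planetary set [G3 = 33+2·22 = 77; Willis about the carrier]
normalise by the input: solve with ω_ring = 1, then scale by 1425 rpm
ring teeth: 33 + 2·22 = 77
33(ω_sun−ω_arm) = −77(ω_ring−ω_arm),  ω_arm = 0, ω_ring = 1
ω_sun = 0 − (77/33)(1−0) = -7/3
scale: ω_sun = -7/3 × 1425 rpm = -3325.0000 rpm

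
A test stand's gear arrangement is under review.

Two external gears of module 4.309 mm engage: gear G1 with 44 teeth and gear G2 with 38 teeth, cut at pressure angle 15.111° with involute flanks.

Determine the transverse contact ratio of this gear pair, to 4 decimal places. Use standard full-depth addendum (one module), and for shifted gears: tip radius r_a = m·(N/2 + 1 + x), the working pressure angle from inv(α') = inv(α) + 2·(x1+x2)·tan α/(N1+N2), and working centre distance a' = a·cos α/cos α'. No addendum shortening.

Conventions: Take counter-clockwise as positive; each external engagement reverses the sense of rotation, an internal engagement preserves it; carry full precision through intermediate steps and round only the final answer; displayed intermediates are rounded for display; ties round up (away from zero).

single-mesh involute tooth geometry (44T engaging 38T at module 4.309)
base radii: r_b1 = 91.520132, r_b2 = 79.040114
tip radii: r_a1 = 99.107000, r_a2 = 86.180000
no profile shift: α' = α, a' = a
action lengths: √(r_a1²−r_b1²) = 38.029764, √(r_a2²−r_b2²) = 34.346074
base pitch p_b = π·m·cos α = 13.069044
CR = (38.029764 + 34.346074 − 176.669000·sin 15.11100°)/13.069044 = 2.013921
contact ratio ≈ 2.0139

2.0139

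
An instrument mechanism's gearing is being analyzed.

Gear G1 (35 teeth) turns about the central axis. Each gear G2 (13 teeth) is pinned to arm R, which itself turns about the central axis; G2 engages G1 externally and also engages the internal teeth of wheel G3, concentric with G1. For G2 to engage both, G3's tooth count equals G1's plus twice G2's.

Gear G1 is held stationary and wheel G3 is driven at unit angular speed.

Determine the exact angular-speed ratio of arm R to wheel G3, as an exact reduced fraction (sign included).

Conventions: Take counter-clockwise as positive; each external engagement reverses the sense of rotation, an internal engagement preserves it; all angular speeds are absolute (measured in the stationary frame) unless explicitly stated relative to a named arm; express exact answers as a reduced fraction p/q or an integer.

class = planetary set [G3 = 35+2·13 = 61; Willis about the carrier]
ring teeth: 35 + 2·13 = 61
35(ω_sun−ω_arm) = −61(ω_ring−ω_arm),  ω_sun = 0, ω_ring = 1
35(0−ω_arm) = −61(1−ω_arm)  ⇒  96·ω_arm = 61  ⇒  ω_arm = 61/96
ω_out/ω_in = 61/96

61/96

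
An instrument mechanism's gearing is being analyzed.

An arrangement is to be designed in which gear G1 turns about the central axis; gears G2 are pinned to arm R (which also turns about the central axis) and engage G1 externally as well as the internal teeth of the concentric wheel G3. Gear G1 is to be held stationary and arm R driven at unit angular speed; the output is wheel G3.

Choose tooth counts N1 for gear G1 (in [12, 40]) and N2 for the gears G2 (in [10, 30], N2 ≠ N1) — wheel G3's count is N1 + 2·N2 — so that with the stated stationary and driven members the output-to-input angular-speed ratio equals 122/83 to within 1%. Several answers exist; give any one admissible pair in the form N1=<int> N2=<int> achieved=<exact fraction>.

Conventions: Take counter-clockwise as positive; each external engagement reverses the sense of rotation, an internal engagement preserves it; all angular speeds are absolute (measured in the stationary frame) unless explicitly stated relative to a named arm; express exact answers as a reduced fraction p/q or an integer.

planetary set to be sized for 122/83 (Willis relation)
Willis with ω_sun = 0: ω_ring/ω_arm = (N1+N3)/N3; set equal to 122/83  ⇒  N3/N1 = 1/(122/83 − 1) = 83/39
N3 = N1 + 2·N2  ⇒  N2/N1 = (N3/N1 − 1)/2 = (83/39 − 1)/2 = 22/39
smallest multiple with N1 ≥ 12 and N2 ≥ 10: k = 1  ⇒  N1 = 1·39 = 39, N2 = 1·22 = 22 (N1 ≤ 40, N2 ≤ 30, N2 ≠ N1 ✓), N3 = 39 + 2·22 = 83
check: (N1+N3)/N3 with N1 = 39, N3 = 83 gives 122/83; |achieved − target| = 0 ≤ 61/4150 ✓

N1=39 N2=22 achieved=122/83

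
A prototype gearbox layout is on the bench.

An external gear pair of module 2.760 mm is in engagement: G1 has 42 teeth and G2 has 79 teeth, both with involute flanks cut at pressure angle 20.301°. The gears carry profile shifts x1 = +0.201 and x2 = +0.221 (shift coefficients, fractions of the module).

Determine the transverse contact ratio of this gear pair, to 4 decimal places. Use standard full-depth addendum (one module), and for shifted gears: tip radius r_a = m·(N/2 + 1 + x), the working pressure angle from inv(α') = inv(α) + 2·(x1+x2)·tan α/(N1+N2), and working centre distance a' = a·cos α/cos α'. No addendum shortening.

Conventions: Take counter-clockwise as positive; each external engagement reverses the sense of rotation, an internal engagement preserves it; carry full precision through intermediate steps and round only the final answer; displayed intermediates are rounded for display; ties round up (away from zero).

1.6970

single-mesh involute tooth geometry (42T engaging 79T at module 2.760)
base radii: r_b1 = 54.359692, r_b2 = 102.247992
tip radii: r_a1 = 61.274760, r_a2 = 112.389960
inv(α') = inv(20.301°) + 2·(+0.201+0.221)·tan α/(42+79) = 0.01819213  ⇒  α' = 21.32392°
a' = a·cos α / cos α' = 166.9800·cos 20.301°/cos 21.32392° = 168.117067
action lengths: √(r_a1²−r_b1²) = 28.277555, √(r_a2²−r_b2²) = 46.656740
base pitch p_b = π·m·cos α = 8.132191
CR = (28.277555 + 46.656740 − 168.117067·sin 21.32392°)/8.132191 = 1.696980
contact ratio ≈ 1.6970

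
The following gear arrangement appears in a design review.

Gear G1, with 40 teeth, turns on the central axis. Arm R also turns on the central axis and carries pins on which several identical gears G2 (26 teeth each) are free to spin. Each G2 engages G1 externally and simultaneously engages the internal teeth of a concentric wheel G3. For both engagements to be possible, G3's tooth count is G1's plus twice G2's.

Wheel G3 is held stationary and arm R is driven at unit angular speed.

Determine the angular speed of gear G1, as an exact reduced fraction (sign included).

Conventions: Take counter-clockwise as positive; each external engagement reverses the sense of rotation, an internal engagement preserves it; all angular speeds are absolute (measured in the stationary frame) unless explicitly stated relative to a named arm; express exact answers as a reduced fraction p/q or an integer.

33/10

recognized (axles ride arm R): planetary set, 40/26/92 teeth
ring teeth: 40 + 2·26 = 92
40(ω_sun−ω_arm) = −92(ω_ring−ω_arm),  ω_ring = 0, ω_arm = 1
ω_sun = 1 − (92/40)(0−1) = 33/10
exact speed ratio = 33/10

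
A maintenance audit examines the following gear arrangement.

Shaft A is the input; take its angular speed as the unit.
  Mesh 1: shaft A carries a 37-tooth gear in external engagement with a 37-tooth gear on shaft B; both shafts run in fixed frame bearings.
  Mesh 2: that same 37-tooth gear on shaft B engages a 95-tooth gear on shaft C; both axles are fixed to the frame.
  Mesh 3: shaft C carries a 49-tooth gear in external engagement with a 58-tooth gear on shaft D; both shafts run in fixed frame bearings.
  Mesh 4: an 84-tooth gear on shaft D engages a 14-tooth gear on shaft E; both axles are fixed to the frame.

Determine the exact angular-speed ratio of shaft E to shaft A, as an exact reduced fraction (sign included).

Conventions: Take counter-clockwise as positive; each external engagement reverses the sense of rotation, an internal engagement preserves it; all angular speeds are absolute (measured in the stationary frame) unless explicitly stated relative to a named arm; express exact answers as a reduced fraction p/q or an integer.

class = fixed-axis compound train [4 meshes; 4 ratios multiply, 4 sense flips]
mesh 1 [37T→37T]: running ratio 1, sense −
mesh 2 [37T→95T]: running ratio 37/95, sense +
mesh 3 [49T→58T]: running ratio 1813/5510, sense −
mesh 4 [84T→14T]: running ratio 5439/2755, sense +
ω_out/ω_in = 5439/2755

5439/2755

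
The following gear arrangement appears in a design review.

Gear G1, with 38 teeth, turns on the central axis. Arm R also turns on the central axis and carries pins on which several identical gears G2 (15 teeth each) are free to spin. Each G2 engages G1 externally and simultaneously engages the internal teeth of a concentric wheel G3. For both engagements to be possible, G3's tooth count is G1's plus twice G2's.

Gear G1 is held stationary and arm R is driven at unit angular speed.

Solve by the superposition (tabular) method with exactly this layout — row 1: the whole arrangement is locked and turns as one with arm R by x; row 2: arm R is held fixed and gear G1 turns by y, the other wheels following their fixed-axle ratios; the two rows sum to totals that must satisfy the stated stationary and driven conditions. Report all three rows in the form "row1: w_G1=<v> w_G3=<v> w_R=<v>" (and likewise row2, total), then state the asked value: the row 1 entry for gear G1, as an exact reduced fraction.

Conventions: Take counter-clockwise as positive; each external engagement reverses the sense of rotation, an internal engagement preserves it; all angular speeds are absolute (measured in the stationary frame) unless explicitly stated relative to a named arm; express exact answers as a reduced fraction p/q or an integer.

row1: w_G1=1 w_G3=1 w_R=1
row2: w_G1=-1 w_G3=19/34 w_R=0
total: w_G1=0 w_G3=53/34 w_R=1
asked value: 1

planetary set (38T centre, 15T on arm, 68T internal) — Willis relation
row 1 (train locked, turned with arm): all members turn x
row 2 — arm fixed, fixed-axis ratios: sun y, ring −(38/68)·y, arm 0
boundary: total ω_sun = x + y = 0 and total ω_arm = x = 1  ⇒  y = -1, x = 1
row 2 ring = −(38/68)·(-1) = 19/34
totals (row 1 + row 2): sun 1 + (-1) = 0, ring 1 + 19/34 = 53/34, arm 1 + 0 = 1
asked cell (row1, sun) = 1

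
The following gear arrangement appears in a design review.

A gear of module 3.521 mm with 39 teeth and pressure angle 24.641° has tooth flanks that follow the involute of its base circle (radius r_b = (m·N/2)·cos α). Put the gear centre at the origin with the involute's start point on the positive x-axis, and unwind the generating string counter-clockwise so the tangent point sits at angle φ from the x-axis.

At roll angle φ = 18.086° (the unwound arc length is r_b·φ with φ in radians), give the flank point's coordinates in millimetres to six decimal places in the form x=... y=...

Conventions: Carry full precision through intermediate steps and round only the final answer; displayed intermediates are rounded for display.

x=65.439377 y=0.647798

topology: single-mesh involute geometry — m = 3.521, N = 39
pitch radius r_p = m·N/2 = 3.521·39/2 = 68.659500
base radius r_b = r_p·cos α = 68.659500·cos 24.641° = 62.407228
roll angle φ = 18.086° = 0.31566025 rad
x = r_b·(cos φ + φ·sin φ) = 65.439377
y = r_b·(sin φ − φ·cos φ) = 0.647798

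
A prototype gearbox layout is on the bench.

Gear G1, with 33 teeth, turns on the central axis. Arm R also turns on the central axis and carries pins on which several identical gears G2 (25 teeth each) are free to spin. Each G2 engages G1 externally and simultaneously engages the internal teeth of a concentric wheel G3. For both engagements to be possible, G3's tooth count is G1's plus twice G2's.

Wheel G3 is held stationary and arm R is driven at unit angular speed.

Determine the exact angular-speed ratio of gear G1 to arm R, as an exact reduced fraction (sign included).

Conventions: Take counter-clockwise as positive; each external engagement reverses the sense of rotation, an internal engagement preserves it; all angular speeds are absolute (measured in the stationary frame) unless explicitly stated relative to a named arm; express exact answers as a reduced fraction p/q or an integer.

116/33

recognized (axles ride arm R): planetary set, 33/25/83 teeth
ring teeth: 33 + 2·25 = 83
33(ω_sun−ω_arm) = −83(ω_ring−ω_arm),  ω_ring = 0, ω_arm = 1
ω_sun = 1 − (83/33)(0−1) = 116/33
ω_out/ω_in = 116/33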